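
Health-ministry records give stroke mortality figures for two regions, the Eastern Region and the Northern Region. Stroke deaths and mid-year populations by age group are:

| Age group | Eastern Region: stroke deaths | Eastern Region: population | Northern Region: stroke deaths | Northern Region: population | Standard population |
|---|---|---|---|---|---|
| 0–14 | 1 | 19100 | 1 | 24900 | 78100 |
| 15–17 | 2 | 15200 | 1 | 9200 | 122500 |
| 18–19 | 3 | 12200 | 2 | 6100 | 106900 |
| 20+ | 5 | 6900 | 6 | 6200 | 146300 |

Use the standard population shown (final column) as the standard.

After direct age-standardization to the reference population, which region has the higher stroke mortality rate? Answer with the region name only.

Age-specific rates per 100000 for the Eastern Region: 5.24, 13.16, 24.59, 72.46.
For the Northern Region: 4.02, 10.87, 32.79, 96.77.
Standard total = 453800; weights = 0.1721, 0.2699, 0.2356, 0.3224.
The Eastern Region: 0.1721×5.24 + 0.2699×13.16 + 0.2356×24.59 + 0.3224×72.46 = 33.6071 per 100000.
The Northern Region: 0.1721×4.02 + 0.2699×10.87 + 0.2356×32.79 + 0.3224×96.77 = 42.5477 per 100000.

Northern Region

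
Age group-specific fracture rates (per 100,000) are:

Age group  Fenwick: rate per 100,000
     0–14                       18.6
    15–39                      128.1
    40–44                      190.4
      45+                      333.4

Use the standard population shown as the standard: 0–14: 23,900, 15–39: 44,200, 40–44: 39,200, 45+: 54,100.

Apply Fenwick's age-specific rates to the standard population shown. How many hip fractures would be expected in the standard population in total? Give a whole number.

316

Expected hip fractures = Σ (standard pop × age-specific rate ÷ 100,000)
= 23,900×18.6/100,000 + 44,200×128.1/100,000 + 39,200×190.4/100,000 + 54,100×333.4/100,000
= 4.45 + 56.62 + 74.64 + 180.37 = 316.07.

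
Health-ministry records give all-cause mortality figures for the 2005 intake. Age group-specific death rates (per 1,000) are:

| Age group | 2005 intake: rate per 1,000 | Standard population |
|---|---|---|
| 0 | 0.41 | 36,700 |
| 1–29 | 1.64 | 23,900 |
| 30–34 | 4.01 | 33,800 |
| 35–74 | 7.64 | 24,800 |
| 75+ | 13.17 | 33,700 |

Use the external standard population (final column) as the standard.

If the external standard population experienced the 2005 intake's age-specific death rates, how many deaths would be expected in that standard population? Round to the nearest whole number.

823

Expected deaths = Σ (standard pop × age-specific rate ÷ 1,000)
= 36,700×0.41/1,000 + 23,900×1.64/1,000 + 33,800×4.01/1,000 + 24,800×7.64/1,000 + 33,700×13.17/1,000
= 15.05 + 39.20 + 135.54 + 189.47 + 443.83 = 823.08.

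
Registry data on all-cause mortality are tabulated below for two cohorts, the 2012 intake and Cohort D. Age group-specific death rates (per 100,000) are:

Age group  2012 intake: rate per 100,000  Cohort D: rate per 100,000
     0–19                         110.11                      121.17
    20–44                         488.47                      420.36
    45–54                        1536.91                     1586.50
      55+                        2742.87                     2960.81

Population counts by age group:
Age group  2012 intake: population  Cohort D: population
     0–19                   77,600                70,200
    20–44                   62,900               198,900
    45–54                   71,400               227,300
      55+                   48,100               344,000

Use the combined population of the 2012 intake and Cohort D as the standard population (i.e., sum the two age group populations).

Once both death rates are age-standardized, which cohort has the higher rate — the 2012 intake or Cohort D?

Combined standard total = 1,100,400; weights = 0.1343, 0.2379, 0.2714, 0.3563.
The 2012 intake: 0.1343×110.11 + 0.2379×488.47 + 0.2714×1536.91 + 0.3563×2742.87 = 1525.5453 per 100,000.
Cohort D: 0.1343×121.17 + 0.2379×420.36 + 0.2714×1586.50 + 0.3563×2960.81 = 1601.9450 per 100,000.

Cohort D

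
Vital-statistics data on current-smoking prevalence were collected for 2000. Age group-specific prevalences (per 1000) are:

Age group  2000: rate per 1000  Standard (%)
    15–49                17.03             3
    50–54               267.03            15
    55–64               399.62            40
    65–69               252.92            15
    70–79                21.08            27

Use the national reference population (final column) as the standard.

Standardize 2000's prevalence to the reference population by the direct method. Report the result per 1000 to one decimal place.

Standard weights: 0.03, 0.15, 0.40, 0.15, 0.27.
Standardized rate: 0.0300×17.03 + 0.1500×267.03 + 0.4000×399.62 + 0.1500×252.92 + 0.2700×21.08 = 244.0430 per 1000.

244.0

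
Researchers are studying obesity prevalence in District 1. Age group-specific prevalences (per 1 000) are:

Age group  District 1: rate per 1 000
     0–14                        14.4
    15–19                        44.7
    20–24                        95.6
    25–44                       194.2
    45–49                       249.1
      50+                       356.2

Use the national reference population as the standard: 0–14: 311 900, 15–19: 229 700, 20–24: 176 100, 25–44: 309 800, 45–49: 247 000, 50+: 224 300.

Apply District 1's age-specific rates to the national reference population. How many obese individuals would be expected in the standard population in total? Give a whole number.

Expected obese individuals = Σ (standard pop × age-specific rate ÷ 1 000)
= 311 900×14.4/1 000 + 229 700×44.7/1 000 + 176 100×95.6/1 000 + 309 800×194.2/1 000 + 247 000×249.1/1 000 + 224 300×356.2/1 000
= 4491.36 + 10267.59 + 16835.16 + 60163.16 + 61527.70 + 79895.66 = 233180.63.

233181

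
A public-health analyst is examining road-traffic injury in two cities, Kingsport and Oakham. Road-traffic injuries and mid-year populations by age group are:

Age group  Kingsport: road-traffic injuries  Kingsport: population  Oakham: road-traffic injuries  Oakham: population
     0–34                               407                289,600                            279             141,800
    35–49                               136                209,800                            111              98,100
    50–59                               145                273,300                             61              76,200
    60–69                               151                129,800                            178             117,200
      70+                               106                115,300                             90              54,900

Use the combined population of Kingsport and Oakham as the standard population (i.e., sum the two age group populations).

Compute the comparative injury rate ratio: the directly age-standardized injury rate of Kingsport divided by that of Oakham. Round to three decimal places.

0.673

Age-specific rates per 100,000 for Kingsport: 140.54, 64.82, 53.06, 116.33, 91.93.
For Oakham: 196.76, 113.15, 80.05, 151.88, 163.93.
Combined standard total = 1,506,000; weights = 0.2865, 0.2044, 0.2321, 0.1640, 0.1130.
Kingsport: 0.2865×140.54 + 0.2044×64.82 + 0.2321×53.06 + 0.1640×116.33 + 0.1130×91.93 = 95.2933 per 100,000.
Oakham: 0.2865×196.76 + 0.2044×113.15 + 0.2321×80.05 + 0.1640×151.88 + 0.1130×163.93 = 141.5093 per 100,000.
Ratio = 95.2933 ÷ 141.5093 = 0.67341.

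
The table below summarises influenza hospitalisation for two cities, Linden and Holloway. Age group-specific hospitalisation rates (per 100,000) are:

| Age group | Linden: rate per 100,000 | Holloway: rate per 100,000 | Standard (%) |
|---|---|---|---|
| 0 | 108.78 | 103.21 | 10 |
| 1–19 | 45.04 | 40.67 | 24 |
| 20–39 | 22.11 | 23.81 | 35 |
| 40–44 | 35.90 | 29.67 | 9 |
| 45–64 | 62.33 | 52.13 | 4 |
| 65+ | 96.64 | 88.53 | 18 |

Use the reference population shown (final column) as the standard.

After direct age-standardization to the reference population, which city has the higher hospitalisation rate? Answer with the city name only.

Standard weights: 0.10, 0.24, 0.35, 0.09, 0.04, 0.18.
Linden: 0.1000×108.78 + 0.2400×45.04 + 0.3500×22.11 + 0.0900×35.90 + 0.0400×62.33 + 0.1800×96.64 = 52.5455 per 100,000.
Holloway: 0.1000×103.21 + 0.2400×40.67 + 0.3500×23.81 + 0.0900×29.67 + 0.0400×52.13 + 0.1800×88.53 = 49.1062 per 100,000.

Linden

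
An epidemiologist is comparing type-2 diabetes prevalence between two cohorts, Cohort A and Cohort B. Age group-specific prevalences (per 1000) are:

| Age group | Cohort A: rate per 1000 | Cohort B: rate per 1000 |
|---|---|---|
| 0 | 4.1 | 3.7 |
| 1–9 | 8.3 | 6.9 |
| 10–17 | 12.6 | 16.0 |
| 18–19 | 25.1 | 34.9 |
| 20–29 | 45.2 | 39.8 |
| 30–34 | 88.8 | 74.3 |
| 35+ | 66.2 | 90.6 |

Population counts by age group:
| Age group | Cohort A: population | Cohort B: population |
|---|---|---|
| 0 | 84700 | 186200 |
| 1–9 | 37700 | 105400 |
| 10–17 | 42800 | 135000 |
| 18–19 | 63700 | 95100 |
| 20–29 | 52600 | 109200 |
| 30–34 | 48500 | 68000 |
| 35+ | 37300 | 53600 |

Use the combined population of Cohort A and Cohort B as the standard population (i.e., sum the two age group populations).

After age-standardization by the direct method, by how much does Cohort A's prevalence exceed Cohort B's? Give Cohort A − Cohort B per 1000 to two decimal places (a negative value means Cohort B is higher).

-1.35

Combined standard total = 1119800; weights = 0.2419, 0.1278, 0.1588, 0.1418, 0.1445, 0.1040, 0.0812.
Cohort A: 0.2419×4.1 + 0.1278×8.3 + 0.1588×12.6 + 0.1418×25.1 + 0.1445×45.2 + 0.1040×88.8 + 0.0812×66.2 = 28.7558 per 1000.
Cohort B: 0.2419×3.7 + 0.1278×6.9 + 0.1588×16.0 + 0.1418×34.9 + 0.1445×39.8 + 0.1040×74.3 + 0.0812×90.6 = 30.1016 per 1000.
Difference = 28.7558 − 30.1016 = -1.3458.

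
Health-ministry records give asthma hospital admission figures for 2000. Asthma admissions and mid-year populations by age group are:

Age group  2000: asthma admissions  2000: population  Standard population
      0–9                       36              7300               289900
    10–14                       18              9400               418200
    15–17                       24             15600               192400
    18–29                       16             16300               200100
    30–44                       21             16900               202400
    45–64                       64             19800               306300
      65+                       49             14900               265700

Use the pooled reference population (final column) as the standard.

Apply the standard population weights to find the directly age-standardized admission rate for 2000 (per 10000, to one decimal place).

25.8

Age-specific rates per 10000 for 2000: 49.32, 19.15, 15.38, 9.82, 12.43, 32.32, 32.89.
Standard total = 1875000; weights = 0.1546, 0.2230, 0.1026, 0.1067, 0.1079, 0.1634, 0.1417.
Standardized rate: 0.1546×49.32 + 0.2230×19.15 + 0.1026×15.38 + 0.1067×9.82 + 0.1079×12.43 + 0.1634×32.32 + 0.1417×32.89 = 25.8038 per 10000.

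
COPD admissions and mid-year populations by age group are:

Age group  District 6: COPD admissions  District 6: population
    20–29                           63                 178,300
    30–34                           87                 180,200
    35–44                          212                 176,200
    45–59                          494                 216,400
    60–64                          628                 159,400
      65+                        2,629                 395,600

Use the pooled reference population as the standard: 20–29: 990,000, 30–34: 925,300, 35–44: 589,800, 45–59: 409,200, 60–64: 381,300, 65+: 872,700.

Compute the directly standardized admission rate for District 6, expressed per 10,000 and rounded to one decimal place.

Age-specific rates per 10,000 for District 6: 3.53, 4.83, 12.03, 22.83, 39.40, 66.46.
Standard total = 4,168,300; weights = 0.2375, 0.2220, 0.1415, 0.0982, 0.0915, 0.2094.
Standardized rate: 0.2375×3.53 + 0.2220×4.83 + 0.1415×12.03 + 0.0982×22.83 + 0.0915×39.40 + 0.2094×66.46 = 23.3720 per 10,000.

23.4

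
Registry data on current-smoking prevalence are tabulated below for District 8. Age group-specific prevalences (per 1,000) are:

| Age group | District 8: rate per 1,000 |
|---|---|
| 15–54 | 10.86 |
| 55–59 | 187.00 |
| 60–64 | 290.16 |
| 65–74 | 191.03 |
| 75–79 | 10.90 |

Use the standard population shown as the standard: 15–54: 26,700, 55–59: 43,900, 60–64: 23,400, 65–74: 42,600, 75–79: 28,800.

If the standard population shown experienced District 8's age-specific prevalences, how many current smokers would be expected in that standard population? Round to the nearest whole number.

23741

Expected current smokers = Σ (standard pop × age-specific rate ÷ 1,000)
= 26,700×10.86/1,000 + 43,900×187.00/1,000 + 23,400×290.16/1,000 + 42,600×191.03/1,000 + 28,800×10.90/1,000
= 289.96 + 8209.30 + 6789.74 + 8137.88 + 313.92 = 23740.80.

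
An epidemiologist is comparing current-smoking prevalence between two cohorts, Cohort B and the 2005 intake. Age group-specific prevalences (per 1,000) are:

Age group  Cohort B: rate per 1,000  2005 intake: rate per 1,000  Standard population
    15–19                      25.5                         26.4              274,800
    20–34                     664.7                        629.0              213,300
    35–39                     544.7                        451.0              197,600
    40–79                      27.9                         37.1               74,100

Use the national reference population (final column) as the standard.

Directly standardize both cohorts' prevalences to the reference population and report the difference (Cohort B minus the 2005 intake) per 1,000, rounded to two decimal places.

Standard total = 759,800; weights = 0.3617, 0.2807, 0.2601, 0.0975.
Cohort B: 0.3617×25.5 + 0.2807×664.7 + 0.2601×544.7 + 0.0975×27.9 = 340.2053 per 1,000.
The 2005 intake: 0.3617×26.4 + 0.2807×629.0 + 0.2601×451.0 + 0.0975×37.1 = 307.0375 per 1,000.
Difference = 340.2053 − 307.0375 = 33.1678.

33.17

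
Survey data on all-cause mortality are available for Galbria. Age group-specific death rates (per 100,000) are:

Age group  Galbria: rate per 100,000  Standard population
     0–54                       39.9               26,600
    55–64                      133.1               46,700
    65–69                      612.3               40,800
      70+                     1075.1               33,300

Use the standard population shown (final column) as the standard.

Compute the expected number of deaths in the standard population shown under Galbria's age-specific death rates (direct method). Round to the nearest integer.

Expected deaths = Σ (standard pop × age-specific rate ÷ 100,000)
= 26,600×39.9/100,000 + 46,700×133.1/100,000 + 40,800×612.3/100,000 + 33,300×1075.1/100,000
= 10.61 + 62.16 + 249.82 + 358.01 = 680.60.

681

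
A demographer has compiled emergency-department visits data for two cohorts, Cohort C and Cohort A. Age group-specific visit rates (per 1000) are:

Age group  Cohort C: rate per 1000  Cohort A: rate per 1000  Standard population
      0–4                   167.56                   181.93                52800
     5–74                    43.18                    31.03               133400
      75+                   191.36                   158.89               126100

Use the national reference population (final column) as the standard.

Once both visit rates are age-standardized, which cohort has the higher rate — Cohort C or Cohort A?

Cohort C

Standard total = 312300; weights = 0.1691, 0.4272, 0.4038.
Cohort C: 0.1691×167.56 + 0.4272×43.18 + 0.4038×191.36 = 124.0406 per 1000.
Cohort A: 0.1691×181.93 + 0.4272×31.03 + 0.4038×158.89 = 108.1695 per 1000.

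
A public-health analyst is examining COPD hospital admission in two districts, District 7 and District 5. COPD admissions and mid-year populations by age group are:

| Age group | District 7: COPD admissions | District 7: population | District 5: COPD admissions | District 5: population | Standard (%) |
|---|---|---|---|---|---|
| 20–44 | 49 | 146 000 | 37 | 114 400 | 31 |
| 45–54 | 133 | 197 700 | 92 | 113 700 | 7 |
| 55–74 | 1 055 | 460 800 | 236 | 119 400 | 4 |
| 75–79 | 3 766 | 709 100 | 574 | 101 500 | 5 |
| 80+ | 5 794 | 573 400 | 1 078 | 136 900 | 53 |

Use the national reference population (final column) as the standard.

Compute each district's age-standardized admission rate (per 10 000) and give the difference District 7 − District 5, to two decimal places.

Age-specific rates per 10 000 for District 7: 3.36, 6.73, 22.89, 53.11, 101.05.
For District 5: 3.23, 8.09, 19.77, 56.55, 78.74.
Standard weights: 0.31, 0.07, 0.04, 0.05, 0.53.
District 7: 0.3100×3.36 + 0.0700×6.73 + 0.0400×22.89 + 0.0500×53.11 + 0.5300×101.05 = 58.6372 per 10 000.
District 5: 0.3100×3.23 + 0.0700×8.09 + 0.0400×19.77 + 0.0500×56.55 + 0.5300×78.74 = 46.9213 per 10 000.
Difference = 58.6372 − 46.9213 = 11.7158.

11.72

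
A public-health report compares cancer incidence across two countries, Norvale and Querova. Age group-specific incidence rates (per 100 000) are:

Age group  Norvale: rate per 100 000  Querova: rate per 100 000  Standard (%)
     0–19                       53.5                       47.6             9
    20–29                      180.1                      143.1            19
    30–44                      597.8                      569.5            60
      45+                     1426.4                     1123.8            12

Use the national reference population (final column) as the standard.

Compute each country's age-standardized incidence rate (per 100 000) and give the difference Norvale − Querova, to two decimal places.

60.85

Standard weights: 0.09, 0.19, 0.60, 0.12.
Norvale: 0.0900×53.5 + 0.1900×180.1 + 0.6000×597.8 + 0.1200×1426.4 = 568.8820 per 100 000.
Querova: 0.0900×47.6 + 0.1900×143.1 + 0.6000×569.5 + 0.1200×1123.8 = 508.0290 per 100 000.
Difference = 568.8820 − 508.0290 = 60.8530.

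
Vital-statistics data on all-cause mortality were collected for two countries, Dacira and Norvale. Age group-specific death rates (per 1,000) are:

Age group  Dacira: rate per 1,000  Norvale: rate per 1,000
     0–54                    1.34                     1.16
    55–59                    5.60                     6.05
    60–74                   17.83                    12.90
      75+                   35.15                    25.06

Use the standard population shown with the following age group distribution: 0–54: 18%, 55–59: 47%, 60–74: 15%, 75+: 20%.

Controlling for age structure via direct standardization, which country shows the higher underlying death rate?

Standard weights: 0.18, 0.47, 0.15, 0.20.
Dacira: 0.1800×1.34 + 0.4700×5.60 + 0.1500×17.83 + 0.2000×35.15 = 12.5777 per 1,000.
Norvale: 0.1800×1.16 + 0.4700×6.05 + 0.1500×12.90 + 0.2000×25.06 = 9.9993 per 1,000.

Dacira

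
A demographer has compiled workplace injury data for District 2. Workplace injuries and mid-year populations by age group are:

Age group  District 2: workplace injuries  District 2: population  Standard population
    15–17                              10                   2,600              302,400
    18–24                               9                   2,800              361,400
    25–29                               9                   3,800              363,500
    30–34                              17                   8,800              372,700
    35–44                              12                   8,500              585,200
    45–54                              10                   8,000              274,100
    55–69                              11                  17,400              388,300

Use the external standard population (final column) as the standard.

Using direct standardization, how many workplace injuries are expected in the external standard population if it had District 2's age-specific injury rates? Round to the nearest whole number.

5320

Age-specific rates per 10,000 for District 2: 38.46, 32.14, 23.68, 19.32, 14.12, 12.50, 6.32.
Expected workplace injuries = Σ (standard pop × age-specific rate ÷ 10,000)
= 302,400×38.46/10,000 + 361,400×32.14/10,000 + 363,500×23.68/10,000 + 372,700×19.32/10,000 + 585,200×14.12/10,000 + 274,100×12.50/10,000 + 388,300×6.32/10,000
= 1163.08 + 1161.64 + 860.92 + 719.99 + 826.16 + 342.62 + 245.48 = 5319.90.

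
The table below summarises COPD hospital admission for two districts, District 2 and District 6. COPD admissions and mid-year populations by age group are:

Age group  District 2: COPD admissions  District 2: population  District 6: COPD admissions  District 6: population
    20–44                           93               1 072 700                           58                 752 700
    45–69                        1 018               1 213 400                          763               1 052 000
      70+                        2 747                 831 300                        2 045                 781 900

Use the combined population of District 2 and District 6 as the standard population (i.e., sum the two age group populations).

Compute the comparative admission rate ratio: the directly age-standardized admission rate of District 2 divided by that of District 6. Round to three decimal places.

1.231

Age-specific rates per 10 000 for District 2: 0.87, 8.39, 33.04.
For District 6: 0.77, 7.25, 26.15.
Combined standard total = 5 704 000; weights = 0.3200, 0.3972, 0.2828.
District 2: 0.3200×0.87 + 0.3972×8.39 + 0.2828×33.04 = 12.9551 per 10 000.
District 6: 0.3200×0.77 + 0.3972×7.25 + 0.2828×26.15 = 10.5241 per 10 000.
Ratio = 12.9551 ÷ 10.5241 = 1.23100.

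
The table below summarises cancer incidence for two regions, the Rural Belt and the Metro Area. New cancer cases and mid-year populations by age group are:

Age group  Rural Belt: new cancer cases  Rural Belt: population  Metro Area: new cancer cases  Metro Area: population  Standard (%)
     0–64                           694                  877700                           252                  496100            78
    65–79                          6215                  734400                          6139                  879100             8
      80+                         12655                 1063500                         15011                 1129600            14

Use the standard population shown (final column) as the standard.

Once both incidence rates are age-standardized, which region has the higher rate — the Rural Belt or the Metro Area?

Age-specific rates per 100000 for the Rural Belt: 79.07, 846.27, 1189.94.
For the Metro Area: 50.80, 698.33, 1328.88.
Standard weights: 0.78, 0.08, 0.14.
The Rural Belt: 0.7800×79.07 + 0.0800×846.27 + 0.1400×1189.94 = 295.9678 per 100000.
The Metro Area: 0.7800×50.80 + 0.0800×698.33 + 0.1400×1328.88 = 281.5301 per 100000.
The crude rates (731.20 vs 854.44) would put the Metro Area higher, but that reflects its age composition; once standardized to a common age structure, the Rural Belt has the higher underlying rate.

Rural Belt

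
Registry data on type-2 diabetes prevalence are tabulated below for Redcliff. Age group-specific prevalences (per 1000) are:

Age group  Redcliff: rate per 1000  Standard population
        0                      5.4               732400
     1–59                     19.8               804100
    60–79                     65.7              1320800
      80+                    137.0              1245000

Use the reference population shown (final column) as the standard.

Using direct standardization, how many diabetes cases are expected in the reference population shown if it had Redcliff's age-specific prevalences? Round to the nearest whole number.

277218

Expected diabetes cases = Σ (standard pop × age-specific rate ÷ 1000)
= 732400×5.4/1000 + 804100×19.8/1000 + 1320800×65.7/1000 + 1245000×137.0/1000
= 3954.96 + 15921.18 + 86776.56 + 170565.00 = 277217.70.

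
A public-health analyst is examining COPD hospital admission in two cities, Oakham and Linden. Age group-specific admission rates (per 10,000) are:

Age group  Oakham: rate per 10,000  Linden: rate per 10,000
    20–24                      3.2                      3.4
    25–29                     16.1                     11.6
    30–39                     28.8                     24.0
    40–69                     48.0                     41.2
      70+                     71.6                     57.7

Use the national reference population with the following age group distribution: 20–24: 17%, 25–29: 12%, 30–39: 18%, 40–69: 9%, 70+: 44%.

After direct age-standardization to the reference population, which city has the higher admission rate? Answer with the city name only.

Oakham

Standard weights: 0.17, 0.12, 0.18, 0.09, 0.44.
Oakham: 0.1700×3.2 + 0.1200×16.1 + 0.1800×28.8 + 0.0900×48.0 + 0.4400×71.6 = 43.4840 per 10,000.
Linden: 0.1700×3.4 + 0.1200×11.6 + 0.1800×24.0 + 0.0900×41.2 + 0.4400×57.7 = 35.3860 per 10,000.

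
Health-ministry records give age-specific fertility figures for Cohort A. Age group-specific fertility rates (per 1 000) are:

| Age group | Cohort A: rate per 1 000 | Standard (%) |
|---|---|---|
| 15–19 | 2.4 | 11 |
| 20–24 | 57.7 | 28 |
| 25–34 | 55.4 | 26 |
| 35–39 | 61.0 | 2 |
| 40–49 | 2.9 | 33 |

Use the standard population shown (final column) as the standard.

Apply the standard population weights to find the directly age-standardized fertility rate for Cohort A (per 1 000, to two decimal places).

Standard weights: 0.11, 0.28, 0.26, 0.02, 0.33.
Standardized rate: 0.1100×2.4 + 0.2800×57.7 + 0.2600×55.4 + 0.0200×61.0 + 0.3300×2.9 = 33.0010 per 1 000.

33.00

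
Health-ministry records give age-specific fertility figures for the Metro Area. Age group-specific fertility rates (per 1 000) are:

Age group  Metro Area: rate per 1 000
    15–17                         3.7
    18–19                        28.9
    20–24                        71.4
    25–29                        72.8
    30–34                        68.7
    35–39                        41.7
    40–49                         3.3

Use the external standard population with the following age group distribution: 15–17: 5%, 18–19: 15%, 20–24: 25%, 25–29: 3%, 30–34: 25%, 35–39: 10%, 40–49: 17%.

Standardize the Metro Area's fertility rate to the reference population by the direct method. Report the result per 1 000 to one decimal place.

Standard weights: 0.05, 0.15, 0.25, 0.03, 0.25, 0.10, 0.17.
Standardized rate: 0.0500×3.7 + 0.1500×28.9 + 0.2500×71.4 + 0.0300×72.8 + 0.2500×68.7 + 0.1000×41.7 + 0.1700×3.3 = 46.4600 per 1 000.

46.5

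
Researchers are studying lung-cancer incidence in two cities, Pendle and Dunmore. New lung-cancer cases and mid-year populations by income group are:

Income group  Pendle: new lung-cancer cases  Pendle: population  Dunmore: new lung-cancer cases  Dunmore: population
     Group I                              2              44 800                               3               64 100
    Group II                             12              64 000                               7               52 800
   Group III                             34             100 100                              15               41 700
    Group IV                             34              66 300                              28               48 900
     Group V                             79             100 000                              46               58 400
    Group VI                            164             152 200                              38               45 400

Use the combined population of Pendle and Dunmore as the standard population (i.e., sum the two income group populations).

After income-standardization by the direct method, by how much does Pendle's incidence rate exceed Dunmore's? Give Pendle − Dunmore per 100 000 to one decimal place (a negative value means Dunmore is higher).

Income-specific rates per 100 000 for Pendle: 4.46, 18.75, 33.97, 51.28, 79.00, 107.75.
For Dunmore: 4.68, 13.26, 35.97, 57.26, 78.77, 83.70.
Combined standard total = 838 700; weights = 0.1298, 0.1393, 0.1691, 0.1374, 0.1889, 0.2356.
Pendle: 0.1298×4.46 + 0.1393×18.75 + 0.1691×33.97 + 0.1374×51.28 + 0.1889×79.00 + 0.2356×107.75 = 56.2845 per 100 000.
Dunmore: 0.1298×4.68 + 0.1393×13.26 + 0.1691×35.97 + 0.1374×57.26 + 0.1889×78.77 + 0.2356×83.70 = 50.9969 per 100 000.
Difference = 56.2845 − 50.9969 = 5.2876.

5.3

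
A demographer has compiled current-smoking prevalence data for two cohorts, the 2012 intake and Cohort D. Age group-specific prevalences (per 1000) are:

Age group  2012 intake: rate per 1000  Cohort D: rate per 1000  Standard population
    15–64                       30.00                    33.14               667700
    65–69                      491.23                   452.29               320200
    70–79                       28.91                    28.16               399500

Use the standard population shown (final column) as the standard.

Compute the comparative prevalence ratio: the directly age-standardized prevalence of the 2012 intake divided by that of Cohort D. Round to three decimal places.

Standard total = 1387400; weights = 0.4813, 0.2308, 0.2879.
The 2012 intake: 0.4813×30.00 + 0.2308×491.23 + 0.2879×28.91 = 136.1341 per 1000.
Cohort D: 0.4813×33.14 + 0.2308×452.29 + 0.2879×28.16 = 128.4422 per 1000.
Ratio = 136.1341 ÷ 128.4422 = 1.05989.

1.060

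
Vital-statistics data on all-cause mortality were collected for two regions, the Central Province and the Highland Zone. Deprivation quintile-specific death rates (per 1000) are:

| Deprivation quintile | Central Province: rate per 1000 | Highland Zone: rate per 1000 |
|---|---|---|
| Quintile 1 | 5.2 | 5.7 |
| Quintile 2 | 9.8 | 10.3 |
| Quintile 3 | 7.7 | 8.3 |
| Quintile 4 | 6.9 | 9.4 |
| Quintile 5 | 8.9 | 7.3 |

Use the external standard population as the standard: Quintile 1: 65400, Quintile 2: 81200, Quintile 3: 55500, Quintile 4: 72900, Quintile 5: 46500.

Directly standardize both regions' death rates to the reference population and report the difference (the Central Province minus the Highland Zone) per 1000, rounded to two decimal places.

-0.67

Standard total = 321500; weights = 0.2034, 0.2526, 0.1726, 0.2267, 0.1446.
The Central Province: 0.2034×5.2 + 0.2526×9.8 + 0.1726×7.7 + 0.2267×6.9 + 0.1446×8.9 = 7.7140 per 1000.
The Highland Zone: 0.2034×5.7 + 0.2526×10.3 + 0.1726×8.3 + 0.2267×9.4 + 0.1446×7.3 = 8.3810 per 1000.
Difference = 7.7140 − 8.3810 = -0.6670.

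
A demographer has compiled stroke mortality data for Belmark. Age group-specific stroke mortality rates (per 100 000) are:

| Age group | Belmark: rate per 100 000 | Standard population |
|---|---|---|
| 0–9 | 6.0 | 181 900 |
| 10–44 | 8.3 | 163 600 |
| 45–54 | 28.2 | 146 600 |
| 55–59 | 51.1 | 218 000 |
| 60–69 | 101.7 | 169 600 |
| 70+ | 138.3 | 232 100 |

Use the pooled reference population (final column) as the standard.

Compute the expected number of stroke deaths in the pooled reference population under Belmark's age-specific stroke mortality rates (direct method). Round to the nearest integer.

671

Expected stroke deaths = Σ (standard pop × age-specific rate ÷ 100 000)
= 181 900×6.0/100 000 + 163 600×8.3/100 000 + 146 600×28.2/100 000 + 218 000×51.1/100 000 + 169 600×101.7/100 000 + 232 100×138.3/100 000
= 10.91 + 13.58 + 41.34 + 111.40 + 172.48 + 320.99 = 670.71.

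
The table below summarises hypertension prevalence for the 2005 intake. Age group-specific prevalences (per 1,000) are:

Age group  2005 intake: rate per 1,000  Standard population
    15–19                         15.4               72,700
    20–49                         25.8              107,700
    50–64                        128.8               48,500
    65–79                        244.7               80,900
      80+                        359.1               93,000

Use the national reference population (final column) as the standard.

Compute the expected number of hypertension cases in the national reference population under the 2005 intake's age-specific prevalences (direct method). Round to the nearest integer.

63338

Expected hypertension cases = Σ (standard pop × age-specific rate ÷ 1,000)
= 72,700×15.4/1,000 + 107,700×25.8/1,000 + 48,500×128.8/1,000 + 80,900×244.7/1,000 + 93,000×359.1/1,000
= 1119.58 + 2778.66 + 6246.80 + 19796.23 + 33396.30 = 63337.57.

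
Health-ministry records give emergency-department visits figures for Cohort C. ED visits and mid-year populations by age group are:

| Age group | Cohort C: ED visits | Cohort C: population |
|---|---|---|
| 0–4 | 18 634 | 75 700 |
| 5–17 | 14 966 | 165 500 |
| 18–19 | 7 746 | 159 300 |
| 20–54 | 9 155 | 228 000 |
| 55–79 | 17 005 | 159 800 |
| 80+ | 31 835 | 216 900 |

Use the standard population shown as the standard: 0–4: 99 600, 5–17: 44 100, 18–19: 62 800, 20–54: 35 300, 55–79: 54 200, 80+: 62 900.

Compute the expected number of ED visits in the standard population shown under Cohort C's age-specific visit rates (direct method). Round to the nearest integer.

Age-specific rates per 1 000 for Cohort C: 246.156, 90.429, 48.625, 40.154, 106.414, 146.773.
Expected ED visits = Σ (standard pop × age-specific rate ÷ 1 000)
= 99 600×246.156/1 000 + 44 100×90.429/1 000 + 62 800×48.625/1 000 + 35 300×40.154/1 000 + 54 200×106.414/1 000 + 62 900×146.773/1 000
= 24517.13 + 3987.92 + 3053.66 + 1417.42 + 5767.65 + 9232.00 = 47975.78.

47976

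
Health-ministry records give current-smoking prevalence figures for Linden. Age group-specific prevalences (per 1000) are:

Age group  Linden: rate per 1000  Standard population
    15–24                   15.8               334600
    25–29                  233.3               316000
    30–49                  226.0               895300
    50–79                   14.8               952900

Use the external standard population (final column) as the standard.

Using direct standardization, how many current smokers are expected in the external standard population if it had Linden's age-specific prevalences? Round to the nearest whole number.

295450

Expected current smokers = Σ (standard pop × age-specific rate ÷ 1000)
= 334600×15.8/1000 + 316000×233.3/1000 + 895300×226.0/1000 + 952900×14.8/1000
= 5286.68 + 73722.80 + 202337.80 + 14102.92 = 295450.20.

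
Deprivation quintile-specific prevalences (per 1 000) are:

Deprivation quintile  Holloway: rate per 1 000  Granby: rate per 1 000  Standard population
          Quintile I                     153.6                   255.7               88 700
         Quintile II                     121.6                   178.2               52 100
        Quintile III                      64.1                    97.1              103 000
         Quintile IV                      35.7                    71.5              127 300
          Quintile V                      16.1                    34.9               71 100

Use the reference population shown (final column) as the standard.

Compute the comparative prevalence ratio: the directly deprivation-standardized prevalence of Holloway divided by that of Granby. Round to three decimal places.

0.602

Standard total = 442 200; weights = 0.2006, 0.1178, 0.2329, 0.2879, 0.1608.
Holloway: 0.2006×153.6 + 0.1178×121.6 + 0.2329×64.1 + 0.2879×35.7 + 0.1608×16.1 = 72.9337 per 1 000.
Granby: 0.2006×255.7 + 0.1178×178.2 + 0.2329×97.1 + 0.2879×71.5 + 0.1608×34.9 = 121.0978 per 1 000.
Ratio = 72.9337 ÷ 121.0978 = 0.60227.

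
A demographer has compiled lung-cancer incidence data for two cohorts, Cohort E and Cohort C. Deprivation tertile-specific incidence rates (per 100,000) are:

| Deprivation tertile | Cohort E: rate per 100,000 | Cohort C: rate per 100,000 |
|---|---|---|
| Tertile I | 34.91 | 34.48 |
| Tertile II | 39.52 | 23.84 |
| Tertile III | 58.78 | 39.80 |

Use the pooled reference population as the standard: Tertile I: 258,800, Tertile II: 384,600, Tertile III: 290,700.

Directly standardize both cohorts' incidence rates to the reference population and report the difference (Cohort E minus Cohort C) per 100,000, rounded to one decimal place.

Standard total = 934,100; weights = 0.2771, 0.4117, 0.3112.
Cohort E: 0.2771×34.91 + 0.4117×39.52 + 0.3112×58.78 = 44.2366 per 100,000.
Cohort C: 0.2771×34.48 + 0.4117×23.84 + 0.3112×39.80 = 31.7548 per 100,000.
Difference = 44.2366 − 31.7548 = 12.4819.

12.5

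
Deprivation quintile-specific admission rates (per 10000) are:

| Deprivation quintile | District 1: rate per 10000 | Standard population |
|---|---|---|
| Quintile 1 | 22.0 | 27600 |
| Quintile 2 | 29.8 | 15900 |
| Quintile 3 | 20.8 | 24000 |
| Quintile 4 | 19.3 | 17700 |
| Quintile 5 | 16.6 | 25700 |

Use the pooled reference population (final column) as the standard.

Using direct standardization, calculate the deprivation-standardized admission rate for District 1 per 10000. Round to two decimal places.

21.18

Standard total = 110900; weights = 0.2489, 0.1434, 0.2164, 0.1596, 0.2317.
Standardized rate: 0.2489×22.0 + 0.1434×29.8 + 0.2164×20.8 + 0.1596×19.3 + 0.2317×16.6 = 21.1763 per 10000.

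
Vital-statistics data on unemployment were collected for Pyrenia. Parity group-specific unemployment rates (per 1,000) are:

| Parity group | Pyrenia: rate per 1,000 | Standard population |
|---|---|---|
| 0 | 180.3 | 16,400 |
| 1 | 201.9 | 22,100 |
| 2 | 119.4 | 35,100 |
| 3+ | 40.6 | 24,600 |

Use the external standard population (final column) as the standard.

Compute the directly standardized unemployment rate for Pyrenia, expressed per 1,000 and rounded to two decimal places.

128.40

Standard total = 98,200; weights = 0.1670, 0.2251, 0.3574, 0.2505.
Standardized rate: 0.1670×180.3 + 0.2251×201.9 + 0.3574×119.4 + 0.2505×40.6 = 128.3973 per 1,000.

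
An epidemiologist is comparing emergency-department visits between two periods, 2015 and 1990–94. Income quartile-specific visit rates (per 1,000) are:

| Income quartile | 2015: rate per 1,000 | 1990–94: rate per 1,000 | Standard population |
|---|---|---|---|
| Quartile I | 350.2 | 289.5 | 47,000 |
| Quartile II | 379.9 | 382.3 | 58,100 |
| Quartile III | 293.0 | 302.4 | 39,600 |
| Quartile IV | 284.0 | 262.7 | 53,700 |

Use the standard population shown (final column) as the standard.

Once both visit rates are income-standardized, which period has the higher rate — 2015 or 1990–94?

Standard total = 198,400; weights = 0.2369, 0.2928, 0.1996, 0.2707.
2015: 0.2369×350.2 + 0.2928×379.9 + 0.1996×293.0 + 0.2707×284.0 = 329.5624 per 1,000.
1990–94: 0.2369×289.5 + 0.2928×382.3 + 0.1996×302.4 + 0.2707×262.7 = 311.9968 per 1,000.

2015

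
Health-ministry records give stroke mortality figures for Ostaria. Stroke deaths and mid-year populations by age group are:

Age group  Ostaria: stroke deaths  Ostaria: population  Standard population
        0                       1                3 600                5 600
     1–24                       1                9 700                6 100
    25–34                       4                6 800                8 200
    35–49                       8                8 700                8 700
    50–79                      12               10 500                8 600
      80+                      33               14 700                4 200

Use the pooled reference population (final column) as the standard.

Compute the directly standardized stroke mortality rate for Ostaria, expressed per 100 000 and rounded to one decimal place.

82.8

Age-specific rates per 100 000 for Ostaria: 27.78, 10.31, 58.82, 91.95, 114.29, 224.49.
Standard total = 41 400; weights = 0.1353, 0.1473, 0.1981, 0.2101, 0.2077, 0.1014.
Standardized rate: 0.1353×27.78 + 0.1473×10.31 + 0.1981×58.82 + 0.2101×91.95 + 0.2077×114.29 + 0.1014×224.49 = 82.7659 per 100 000.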